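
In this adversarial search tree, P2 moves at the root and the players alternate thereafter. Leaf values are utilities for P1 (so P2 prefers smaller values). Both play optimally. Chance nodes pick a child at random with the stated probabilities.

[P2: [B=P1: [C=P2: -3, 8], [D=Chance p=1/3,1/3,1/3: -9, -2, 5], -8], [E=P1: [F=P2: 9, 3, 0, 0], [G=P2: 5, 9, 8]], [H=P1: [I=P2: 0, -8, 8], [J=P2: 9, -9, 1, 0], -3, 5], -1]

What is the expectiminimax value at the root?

-2

C (P2): min(-3, 8) = -3
D (Chance): 1/3·-9 + 1/3·-2 + 1/3·5 = -2
B (P1): max(-3, -2, -8) = -2
F (P2): min(9, 3, 0, 0) = 0
G (P2): min(5, 9, 8) = 5
E (P1): max(0, 5) = 5
I (P2): min(0, -8, 8) = -8
J (P2): min(9, -9, 1, 0) = -9
H (P1): max(-8, -9, -3, 5) = 5
Root (P2): min(-2, 5, 5, -1) = -2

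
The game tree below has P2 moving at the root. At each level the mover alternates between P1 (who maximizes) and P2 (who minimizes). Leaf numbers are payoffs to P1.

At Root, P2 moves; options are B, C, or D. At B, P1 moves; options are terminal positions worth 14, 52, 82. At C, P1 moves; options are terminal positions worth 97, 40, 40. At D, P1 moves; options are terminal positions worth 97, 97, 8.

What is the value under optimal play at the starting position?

82

B (P1): max(14, 52, 82) = 82
C (P1): max(97, 40, 40) = 97
D (P1): max(97, 97, 8) = 97
Root (P2): min(82, 97, 97) = 82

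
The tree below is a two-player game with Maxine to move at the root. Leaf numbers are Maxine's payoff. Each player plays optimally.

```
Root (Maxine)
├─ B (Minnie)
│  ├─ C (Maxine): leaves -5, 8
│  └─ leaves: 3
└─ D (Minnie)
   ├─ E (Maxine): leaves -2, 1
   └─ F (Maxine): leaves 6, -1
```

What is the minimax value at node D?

E: max(-2, 1) = 1
F: max(6, -1) = 6
D: min(1, 6) = 1

1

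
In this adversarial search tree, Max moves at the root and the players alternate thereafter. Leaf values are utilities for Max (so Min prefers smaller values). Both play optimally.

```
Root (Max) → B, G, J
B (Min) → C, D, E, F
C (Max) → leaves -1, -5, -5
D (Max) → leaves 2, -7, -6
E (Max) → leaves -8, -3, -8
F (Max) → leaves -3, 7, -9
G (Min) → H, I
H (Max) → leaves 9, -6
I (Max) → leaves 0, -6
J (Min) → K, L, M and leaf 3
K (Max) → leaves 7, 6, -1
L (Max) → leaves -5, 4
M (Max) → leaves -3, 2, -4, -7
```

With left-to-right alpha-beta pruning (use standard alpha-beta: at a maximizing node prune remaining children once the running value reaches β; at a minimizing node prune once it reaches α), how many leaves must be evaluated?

C [α=-∞,β=+∞]: v=-1
D [α=-∞,β=-1]: v=2 after child 1 ≥ β → β-cutoff, skip 2
E [α=-∞,β=-1]: v=-3
F [α=-∞,β=-3]: v=-3 after child 1 ≥ β → β-cutoff, skip 2
B [α=-∞,β=+∞]: v=-3
H [α=-3,β=+∞]: v=9
I [α=-3,β=9]: v=0
G [α=-3,β=+∞]: v=0
K [α=0,β=+∞]: v=7
L [α=0,β=7]: v=4
M [α=0,β=4]: v=2
J [α=0,β=+∞]: v=2
Root [α=-∞,β=+∞]: v=2
Leaves evaluated: 22 of 26.

22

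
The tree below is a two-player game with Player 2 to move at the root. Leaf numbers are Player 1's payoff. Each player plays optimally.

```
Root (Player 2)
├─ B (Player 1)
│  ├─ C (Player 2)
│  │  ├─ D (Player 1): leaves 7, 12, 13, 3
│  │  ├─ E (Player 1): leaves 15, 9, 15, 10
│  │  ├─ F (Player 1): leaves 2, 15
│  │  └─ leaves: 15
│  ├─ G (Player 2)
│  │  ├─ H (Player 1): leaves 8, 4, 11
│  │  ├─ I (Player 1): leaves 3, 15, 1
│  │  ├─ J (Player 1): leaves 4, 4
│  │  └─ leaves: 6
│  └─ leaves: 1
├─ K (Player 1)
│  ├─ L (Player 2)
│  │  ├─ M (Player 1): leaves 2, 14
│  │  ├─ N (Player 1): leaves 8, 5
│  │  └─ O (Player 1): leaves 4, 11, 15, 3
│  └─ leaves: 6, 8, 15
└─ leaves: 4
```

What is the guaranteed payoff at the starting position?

D (Player 1): max(7, 12, 13, 3) = 13
E (Player 1): max(15, 9, 15, 10) = 15
F (Player 1): max(2, 15) = 15
C (Player 2): min(13, 15, 15, 15) = 13
H (Player 1): max(8, 4, 11) = 11
I (Player 1): max(3, 15, 1) = 15
J (Player 1): max(4, 4) = 4
G (Player 2): min(11, 15, 4, 6) = 4
B (Player 1): max(13, 4, 1) = 13
M (Player 1): max(2, 14) = 14
N (Player 1): max(8, 5) = 8
O (Player 1): max(4, 11, 15, 3) = 15
L (Player 2): min(14, 8, 15) = 8
K (Player 1): max(8, 6, 8, 15) = 15
Root (Player 2): min(13, 15, 4) = 4

4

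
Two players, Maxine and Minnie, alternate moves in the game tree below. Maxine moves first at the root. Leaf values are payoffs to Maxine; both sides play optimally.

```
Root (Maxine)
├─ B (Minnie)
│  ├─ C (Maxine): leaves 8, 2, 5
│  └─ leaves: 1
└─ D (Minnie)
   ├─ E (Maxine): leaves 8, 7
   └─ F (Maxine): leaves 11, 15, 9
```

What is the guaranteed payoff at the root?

C (Maxine): max(8, 2, 5) = 8
B (Minnie): min(8, 1) = 1
E (Maxine): max(8, 7) = 8
F (Maxine): max(11, 15, 9) = 15
D (Minnie): min(8, 15) = 8
Root (Maxine): max(1, 8) = 8

8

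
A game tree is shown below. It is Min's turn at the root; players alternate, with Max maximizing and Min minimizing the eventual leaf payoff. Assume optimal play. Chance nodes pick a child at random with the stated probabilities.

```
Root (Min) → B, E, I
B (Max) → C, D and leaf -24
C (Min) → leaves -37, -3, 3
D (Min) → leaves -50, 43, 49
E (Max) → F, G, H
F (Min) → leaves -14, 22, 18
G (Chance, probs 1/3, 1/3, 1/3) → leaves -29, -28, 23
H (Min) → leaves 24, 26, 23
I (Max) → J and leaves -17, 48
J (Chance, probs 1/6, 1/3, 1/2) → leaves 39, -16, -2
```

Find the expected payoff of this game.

-24

C (Min): min(-37, -3, 3) = -37
D (Min): min(-50, 43, 49) = -50
B (Max): max(-37, -50, -24) = -24
F (Min): min(-14, 22, 18) = -14
G (Chance): 1/3·-29 + 1/3·-28 + 1/3·23 = -11.33
H (Min): min(24, 26, 23) = 23
E (Max): max(-14, -11.33, 23) = 23
J (Chance): 1/6·39 + 1/3·-16 + 1/2·-2 = 0.17
I (Max): max(0.17, -17, 48) = 48
Root (Min): min(-24, 23, 48) = -24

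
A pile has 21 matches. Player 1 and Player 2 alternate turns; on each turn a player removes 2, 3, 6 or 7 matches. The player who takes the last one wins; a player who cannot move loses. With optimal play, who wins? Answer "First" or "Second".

First

Positions where the player to move wins (W) vs loses (L):
i:   0  1  2  3  4  5  6  7  8  9 10 11 12 13 14 15 16 17 18 19 20 21
     L  L  W  W  W  L  W  W  W  L  L  W  W  W  L  W  W  W  L  L  W  W
Position 21 is W, so the first player wins.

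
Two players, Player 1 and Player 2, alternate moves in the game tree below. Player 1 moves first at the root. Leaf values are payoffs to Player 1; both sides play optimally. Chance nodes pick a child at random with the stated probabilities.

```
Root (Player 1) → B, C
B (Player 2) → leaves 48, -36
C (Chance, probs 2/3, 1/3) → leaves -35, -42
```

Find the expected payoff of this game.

-36

B (Player 2): min(48, -36) = -36
C (Chance): 2/3·-35 + 1/3·-42 = -37.33
Root (Player 1): max(-36, -37.33) = -36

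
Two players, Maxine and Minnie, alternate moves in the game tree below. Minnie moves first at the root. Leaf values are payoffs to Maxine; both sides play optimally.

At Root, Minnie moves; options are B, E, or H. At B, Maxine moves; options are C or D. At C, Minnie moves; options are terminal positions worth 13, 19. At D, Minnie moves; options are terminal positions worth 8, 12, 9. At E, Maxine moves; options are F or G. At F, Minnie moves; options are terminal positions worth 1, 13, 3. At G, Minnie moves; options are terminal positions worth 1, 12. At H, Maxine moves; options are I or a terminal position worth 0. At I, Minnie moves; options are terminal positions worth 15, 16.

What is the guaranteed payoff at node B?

13

C: min(13, 19) = 13
D: min(8, 12, 9) = 8
B: max(13, 8) = 13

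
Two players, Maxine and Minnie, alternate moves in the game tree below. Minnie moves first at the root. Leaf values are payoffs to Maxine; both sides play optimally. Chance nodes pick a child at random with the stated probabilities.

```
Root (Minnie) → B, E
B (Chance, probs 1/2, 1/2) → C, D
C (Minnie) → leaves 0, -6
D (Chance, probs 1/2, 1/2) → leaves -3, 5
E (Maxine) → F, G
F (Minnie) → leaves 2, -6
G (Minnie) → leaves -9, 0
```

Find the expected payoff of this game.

-6

C (Minnie): min(0, -6) = -6
D (Chance): 1/2·-3 + 1/2·5 = 1
B (Chance): 1/2·-6 + 1/2·1 = -2.5
F (Minnie): min(2, -6) = -6
G (Minnie): min(-9, 0) = -9
E (Maxine): max(-6, -9) = -6
Root (Minnie): min(-2.5, -6) = -6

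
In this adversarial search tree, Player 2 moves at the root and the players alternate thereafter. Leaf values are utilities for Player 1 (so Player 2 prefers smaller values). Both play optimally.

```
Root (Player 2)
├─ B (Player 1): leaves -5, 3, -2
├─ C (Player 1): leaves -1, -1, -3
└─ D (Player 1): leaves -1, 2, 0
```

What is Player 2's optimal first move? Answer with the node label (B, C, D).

B (Player 1): max(-5, 3, -2) = 3
C (Player 1): max(-1, -1, -3) = -1
D (Player 1): max(-1, 2, 0) = 2
Root (Player 2): min(3, -1, 2) = -1
Player 2 picks the child with the lowest value: C (value -1).

C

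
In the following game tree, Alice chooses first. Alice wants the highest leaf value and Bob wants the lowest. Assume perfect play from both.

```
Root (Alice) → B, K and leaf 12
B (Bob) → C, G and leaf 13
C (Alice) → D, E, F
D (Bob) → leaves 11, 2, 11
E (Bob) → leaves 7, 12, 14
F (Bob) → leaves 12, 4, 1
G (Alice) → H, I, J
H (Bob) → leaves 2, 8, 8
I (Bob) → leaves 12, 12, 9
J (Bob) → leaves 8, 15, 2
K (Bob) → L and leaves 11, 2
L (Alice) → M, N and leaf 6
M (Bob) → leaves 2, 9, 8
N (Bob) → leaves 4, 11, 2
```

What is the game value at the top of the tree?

12

D (Bob): min(11, 2, 11) = 2
E (Bob): min(7, 12, 14) = 7
F (Bob): min(12, 4, 1) = 1
C (Alice): max(2, 7, 1) = 7
H (Bob): min(2, 8, 8) = 2
I (Bob): min(12, 12, 9) = 9
J (Bob): min(8, 15, 2) = 2
G (Alice): max(2, 9, 2) = 9
B (Bob): min(7, 9, 13) = 7
M (Bob): min(2, 9, 8) = 2
N (Bob): min(4, 11, 2) = 2
L (Alice): max(2, 2, 6) = 6
K (Bob): min(6, 11, 2) = 2
Root (Alice): max(7, 2, 12) = 12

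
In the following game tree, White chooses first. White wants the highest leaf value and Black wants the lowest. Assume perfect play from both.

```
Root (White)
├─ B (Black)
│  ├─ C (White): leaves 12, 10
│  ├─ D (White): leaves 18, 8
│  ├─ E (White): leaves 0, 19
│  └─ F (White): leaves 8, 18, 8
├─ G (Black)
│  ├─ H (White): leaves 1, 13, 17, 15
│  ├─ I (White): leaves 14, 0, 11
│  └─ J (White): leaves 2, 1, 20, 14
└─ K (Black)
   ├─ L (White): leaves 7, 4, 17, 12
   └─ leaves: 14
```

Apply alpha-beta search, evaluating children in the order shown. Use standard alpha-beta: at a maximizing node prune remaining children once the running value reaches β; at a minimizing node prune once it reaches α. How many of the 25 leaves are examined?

22

C [α=-∞,β=+∞]: v=12
D [α=-∞,β=12]: v=18 after child 1 ≥ β → β-cutoff, skip 1
E [α=-∞,β=12]: v=19
F [α=-∞,β=12]: v=18 after child 2 ≥ β → β-cutoff, skip 1
B [α=-∞,β=+∞]: v=12
H [α=12,β=+∞]: v=17
I [α=12,β=17]: v=14
J [α=12,β=14]: v=20 after child 3 ≥ β → β-cutoff, skip 1
G [α=12,β=+∞]: v=14
L [α=14,β=+∞]: v=17
K [α=14,β=+∞]: v=14
Root [α=-∞,β=+∞]: v=14
Leaves evaluated: 22 of 25.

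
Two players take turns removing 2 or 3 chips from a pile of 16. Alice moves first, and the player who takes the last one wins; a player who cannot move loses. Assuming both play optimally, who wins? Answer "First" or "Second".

Mark each pile size as W (mover wins) or L (mover loses):
i:   0  1  2  3  4  5  6  7  8  9 10 11 12 13 14 15 16
     L  L  W  W  W  L  L  W  W  W  L  L  W  W  W  L  L
Position 16 is L, so the second player wins.

Second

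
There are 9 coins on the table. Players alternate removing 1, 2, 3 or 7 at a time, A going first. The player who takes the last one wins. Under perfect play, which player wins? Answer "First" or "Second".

Positions where the player to move wins (W) vs loses (L):
i:   0  1  2  3  4  5  6  7  8  9
     L  W  W  W  L  W  W  W  L  W
Position 9 is W, so the first player wins.

First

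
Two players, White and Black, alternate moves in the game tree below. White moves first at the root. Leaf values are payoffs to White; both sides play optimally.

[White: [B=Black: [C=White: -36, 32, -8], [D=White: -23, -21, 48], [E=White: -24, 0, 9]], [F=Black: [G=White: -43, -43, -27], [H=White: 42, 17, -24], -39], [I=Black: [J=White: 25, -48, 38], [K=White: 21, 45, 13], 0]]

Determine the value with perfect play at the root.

9

C (White): max(-36, 32, -8) = 32
D (White): max(-23, -21, 48) = 48
E (White): max(-24, 0, 9) = 9
B (Black): min(32, 48, 9) = 9
G (White): max(-43, -43, -27) = -27
H (White): max(42, 17, -24) = 42
F (Black): min(-27, 42, -39) = -39
J (White): max(25, -48, 38) = 38
K (White): max(21, 45, 13) = 45
I (Black): min(38, 45, 0) = 0
Root (White): max(9, -39, 0) = 9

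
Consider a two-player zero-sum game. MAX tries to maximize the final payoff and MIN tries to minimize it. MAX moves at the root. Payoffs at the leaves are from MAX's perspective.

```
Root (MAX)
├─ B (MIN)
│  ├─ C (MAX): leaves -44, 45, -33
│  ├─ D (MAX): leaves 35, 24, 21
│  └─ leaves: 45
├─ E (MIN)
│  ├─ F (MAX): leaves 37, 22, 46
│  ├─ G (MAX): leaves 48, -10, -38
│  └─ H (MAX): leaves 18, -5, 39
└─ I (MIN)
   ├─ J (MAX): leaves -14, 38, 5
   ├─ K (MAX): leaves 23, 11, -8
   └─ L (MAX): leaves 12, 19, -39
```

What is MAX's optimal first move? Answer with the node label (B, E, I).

E

C (MAX): max(-44, 45, -33) = 45
D (MAX): max(35, 24, 21) = 35
B (MIN): min(45, 35, 45) = 35
F (MAX): max(37, 22, 46) = 46
G (MAX): max(48, -10, -38) = 48
H (MAX): max(18, -5, 39) = 39
E (MIN): min(46, 48, 39) = 39
J (MAX): max(-14, 38, 5) = 38
K (MAX): max(23, 11, -8) = 23
L (MAX): max(12, 19, -39) = 19
I (MIN): min(38, 23, 19) = 19
Root (MAX): max(35, 39, 19) = 39
MAX picks the child with the highest value: E (value 39).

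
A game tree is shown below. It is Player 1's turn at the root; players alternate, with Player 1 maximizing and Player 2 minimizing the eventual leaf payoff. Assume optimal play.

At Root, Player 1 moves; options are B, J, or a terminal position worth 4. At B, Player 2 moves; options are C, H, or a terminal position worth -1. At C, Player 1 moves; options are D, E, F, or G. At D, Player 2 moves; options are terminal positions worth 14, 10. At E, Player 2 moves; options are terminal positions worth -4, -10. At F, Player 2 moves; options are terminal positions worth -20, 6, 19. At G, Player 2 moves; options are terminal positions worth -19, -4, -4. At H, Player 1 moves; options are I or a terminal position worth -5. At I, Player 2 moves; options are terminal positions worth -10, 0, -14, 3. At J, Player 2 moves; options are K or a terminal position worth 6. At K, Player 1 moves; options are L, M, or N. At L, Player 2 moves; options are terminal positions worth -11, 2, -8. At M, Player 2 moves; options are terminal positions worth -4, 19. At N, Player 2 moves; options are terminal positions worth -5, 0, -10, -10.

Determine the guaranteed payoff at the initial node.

4

D (Player 2): min(14, 10) = 10
E (Player 2): min(-4, -10) = -10
F (Player 2): min(-20, 6, 19) = -20
G (Player 2): min(-19, -4, -4) = -19
C (Player 1): max(10, -10, -20, -19) = 10
I (Player 2): min(-10, 0, -14, 3) = -14
H (Player 1): max(-14, -5) = -5
B (Player 2): min(10, -5, -1) = -5
L (Player 2): min(-11, 2, -8) = -11
M (Player 2): min(-4, 19) = -4
N (Player 2): min(-5, 0, -10, -10) = -10
K (Player 1): max(-11, -4, -10) = -4
J (Player 2): min(-4, 6) = -4
Root (Player 1): max(-5, -4, 4) = 4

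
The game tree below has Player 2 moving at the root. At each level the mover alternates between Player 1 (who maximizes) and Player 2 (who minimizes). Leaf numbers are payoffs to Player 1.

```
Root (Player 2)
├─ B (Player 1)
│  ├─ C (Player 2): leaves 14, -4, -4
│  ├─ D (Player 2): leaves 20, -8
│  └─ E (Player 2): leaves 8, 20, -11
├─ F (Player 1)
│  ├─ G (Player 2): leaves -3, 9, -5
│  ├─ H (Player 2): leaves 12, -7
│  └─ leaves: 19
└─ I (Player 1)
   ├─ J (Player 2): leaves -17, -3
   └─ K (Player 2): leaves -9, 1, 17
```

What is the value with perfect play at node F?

19

G: min(-3, 9, -5) = -5
H: min(12, -7) = -7
F: max(-5, -7, 19) = 19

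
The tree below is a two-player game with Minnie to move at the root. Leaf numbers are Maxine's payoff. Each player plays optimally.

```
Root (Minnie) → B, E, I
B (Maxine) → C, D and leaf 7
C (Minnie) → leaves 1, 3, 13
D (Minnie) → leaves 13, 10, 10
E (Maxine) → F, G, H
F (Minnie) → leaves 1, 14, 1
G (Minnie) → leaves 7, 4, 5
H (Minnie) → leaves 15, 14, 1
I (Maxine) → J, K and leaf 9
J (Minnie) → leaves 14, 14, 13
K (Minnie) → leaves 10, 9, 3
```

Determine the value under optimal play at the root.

C (Minnie): min(1, 3, 13) = 1
D (Minnie): min(13, 10, 10) = 10
B (Maxine): max(1, 10, 7) = 10
F (Minnie): min(1, 14, 1) = 1
G (Minnie): min(7, 4, 5) = 4
H (Minnie): min(15, 14, 1) = 1
E (Maxine): max(1, 4, 1) = 4
J (Minnie): min(14, 14, 13) = 13
K (Minnie): min(10, 9, 3) = 3
I (Maxine): max(13, 3, 9) = 13
Root (Minnie): min(10, 4, 13) = 4

4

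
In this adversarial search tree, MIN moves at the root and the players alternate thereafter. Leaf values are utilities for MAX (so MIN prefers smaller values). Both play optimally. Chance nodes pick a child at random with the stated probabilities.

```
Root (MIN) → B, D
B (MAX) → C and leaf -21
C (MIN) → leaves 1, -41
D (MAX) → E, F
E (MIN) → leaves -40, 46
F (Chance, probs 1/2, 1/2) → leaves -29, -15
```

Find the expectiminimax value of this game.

-22

C (MIN): min(1, -41) = -41
B (MAX): max(-41, -21) = -21
E (MIN): min(-40, 46) = -40
F (Chance): 1/2·-29 + 1/2·-15 = -22
D (MAX): max(-40, -22) = -22
Root (MIN): min(-21, -22) = -22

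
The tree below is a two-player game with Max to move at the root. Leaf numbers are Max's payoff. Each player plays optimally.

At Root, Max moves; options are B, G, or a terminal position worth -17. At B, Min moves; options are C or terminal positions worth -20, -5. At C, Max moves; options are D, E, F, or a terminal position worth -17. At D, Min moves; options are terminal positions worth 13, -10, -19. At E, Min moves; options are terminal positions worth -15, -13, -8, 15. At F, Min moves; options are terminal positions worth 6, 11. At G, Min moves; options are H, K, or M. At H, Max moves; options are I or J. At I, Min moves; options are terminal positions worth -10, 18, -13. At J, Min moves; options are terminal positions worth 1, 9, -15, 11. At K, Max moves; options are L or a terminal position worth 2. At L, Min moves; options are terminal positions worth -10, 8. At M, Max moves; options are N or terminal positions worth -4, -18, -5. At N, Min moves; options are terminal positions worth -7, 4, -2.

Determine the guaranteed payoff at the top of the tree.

-13

D (Min): min(13, -10, -19) = -19
E (Min): min(-15, -13, -8, 15) = -15
F (Min): min(6, 11) = 6
C (Max): max(-19, -15, 6, -17) = 6
B (Min): min(6, -20, -5) = -20
I (Min): min(-10, 18, -13) = -13
J (Min): min(1, 9, -15, 11) = -15
H (Max): max(-13, -15) = -13
L (Min): min(-10, 8) = -10
K (Max): max(-10, 2) = 2
N (Min): min(-7, 4, -2) = -7
M (Max): max(-7, -4, -18, -5) = -4
G (Min): min(-13, 2, -4) = -13
Root (Max): max(-20, -13, -17) = -13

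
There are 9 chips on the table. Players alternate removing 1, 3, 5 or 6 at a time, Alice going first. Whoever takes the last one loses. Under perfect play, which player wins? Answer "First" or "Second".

Positions where the player to move wins (W) vs loses (L):
i:   0  1  2  3  4  5  6  7  8  9
     W  L  W  L  W  L  W  W  W  W
Position 9 is W, so the first player wins.

First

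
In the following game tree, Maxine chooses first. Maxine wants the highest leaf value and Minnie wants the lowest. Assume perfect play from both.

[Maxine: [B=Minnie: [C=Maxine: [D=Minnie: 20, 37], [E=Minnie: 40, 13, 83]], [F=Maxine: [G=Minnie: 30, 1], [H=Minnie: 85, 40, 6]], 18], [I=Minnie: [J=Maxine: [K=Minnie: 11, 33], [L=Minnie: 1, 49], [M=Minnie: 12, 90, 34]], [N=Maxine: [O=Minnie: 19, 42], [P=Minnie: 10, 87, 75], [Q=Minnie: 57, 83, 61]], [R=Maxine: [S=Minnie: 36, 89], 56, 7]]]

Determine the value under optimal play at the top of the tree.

12

D (Minnie): min(20, 37) = 20
E (Minnie): min(40, 13, 83) = 13
C (Maxine): max(20, 13) = 20
G (Minnie): min(30, 1) = 1
H (Minnie): min(85, 40, 6) = 6
F (Maxine): max(1, 6) = 6
B (Minnie): min(20, 6, 18) = 6
K (Minnie): min(11, 33) = 11
L (Minnie): min(1, 49) = 1
M (Minnie): min(12, 90, 34) = 12
J (Maxine): max(11, 1, 12) = 12
O (Minnie): min(19, 42) = 19
P (Minnie): min(10, 87, 75) = 10
Q (Minnie): min(57, 83, 61) = 57
N (Maxine): max(19, 10, 57) = 57
S (Minnie): min(36, 89) = 36
R (Maxine): max(36, 56, 7) = 56
I (Minnie): min(12, 57, 56) = 12
Root (Maxine): max(6, 12) = 12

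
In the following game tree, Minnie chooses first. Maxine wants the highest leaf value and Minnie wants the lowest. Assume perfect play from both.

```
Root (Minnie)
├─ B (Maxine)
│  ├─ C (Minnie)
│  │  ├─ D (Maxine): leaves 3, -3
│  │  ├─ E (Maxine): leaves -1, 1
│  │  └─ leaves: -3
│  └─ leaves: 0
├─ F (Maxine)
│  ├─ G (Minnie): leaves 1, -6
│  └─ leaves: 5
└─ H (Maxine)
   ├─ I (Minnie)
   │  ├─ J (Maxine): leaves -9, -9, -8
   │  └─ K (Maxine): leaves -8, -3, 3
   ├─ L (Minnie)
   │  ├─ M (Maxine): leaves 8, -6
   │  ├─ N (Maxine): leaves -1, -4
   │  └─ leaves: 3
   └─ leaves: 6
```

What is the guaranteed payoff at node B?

0

D: max(3, -3) = 3
E: max(-1, 1) = 1
C: min(3, 1, -3) = -3
B: max(-3, 0) = 0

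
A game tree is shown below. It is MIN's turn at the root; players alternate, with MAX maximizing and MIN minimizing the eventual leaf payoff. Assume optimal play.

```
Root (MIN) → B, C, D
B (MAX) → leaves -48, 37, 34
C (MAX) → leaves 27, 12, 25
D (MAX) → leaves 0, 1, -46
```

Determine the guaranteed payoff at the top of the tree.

1

B (MAX): max(-48, 37, 34) = 37
C (MAX): max(27, 12, 25) = 27
D (MAX): max(0, 1, -46) = 1
Root (MIN): min(37, 27, 1) = 1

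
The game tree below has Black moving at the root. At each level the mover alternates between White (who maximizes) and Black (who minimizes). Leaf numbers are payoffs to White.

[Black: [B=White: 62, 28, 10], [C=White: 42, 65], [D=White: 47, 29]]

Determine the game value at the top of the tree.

47

B (White): max(62, 28, 10) = 62
C (White): max(42, 65) = 65
D (White): max(47, 29) = 47
Root (Black): min(62, 65, 47) = 47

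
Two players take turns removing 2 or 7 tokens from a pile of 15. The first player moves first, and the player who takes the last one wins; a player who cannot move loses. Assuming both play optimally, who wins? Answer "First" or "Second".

First

i:   0  1  2  3  4  5  6  7  8  9 10 11 12 13 14 15
     L  L  W  W  L  L  W  W  W  L  L  W  W  L  L  W
Position 15 is W, so the first player wins.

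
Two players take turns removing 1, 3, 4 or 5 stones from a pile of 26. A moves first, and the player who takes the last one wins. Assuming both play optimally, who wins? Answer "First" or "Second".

Second

W/L table (W = player to move can force a win):
i:   0  1  2  3  4  5  6  7  8  9 10 11 12 13 14 15 16 17 18 19 20 21 22 23 24 25 26
     L  W  L  W  W  W  W  W  L  W  L  W  W  W  W  W  L  W  L  W  W  W  W  W  L  W  L
Position 26 is L, so the second player wins.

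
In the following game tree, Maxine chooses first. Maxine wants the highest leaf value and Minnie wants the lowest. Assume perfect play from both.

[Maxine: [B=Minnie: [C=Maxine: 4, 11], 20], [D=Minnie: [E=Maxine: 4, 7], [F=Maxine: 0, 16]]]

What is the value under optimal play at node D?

7

E: max(4, 7) = 7
F: max(0, 16) = 16
D: min(7, 16) = 7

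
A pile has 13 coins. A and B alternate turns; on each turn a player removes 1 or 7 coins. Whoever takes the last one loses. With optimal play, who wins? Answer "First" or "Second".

Second

i:   0  1  2  3  4  5  6  7  8  9 10 11 12 13
     W  L  W  L  W  L  W  L  W  L  W  L  W  L
Position 13 is L, so the second player wins.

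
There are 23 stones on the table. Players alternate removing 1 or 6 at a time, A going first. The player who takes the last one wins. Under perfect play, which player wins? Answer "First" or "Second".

Second

Compute winning (W) and losing (L) positions by backward induction:
i:   0  1  2  3  4  5  6  7  8  9 10 11 12 13 14 15 16 17 18 19 20 21 22 23
     L  W  L  W  L  W  W  L  W  L  W  L  W  W  L  W  L  W  L  W  W  L  W  L
Position 23 is L, so the second player wins.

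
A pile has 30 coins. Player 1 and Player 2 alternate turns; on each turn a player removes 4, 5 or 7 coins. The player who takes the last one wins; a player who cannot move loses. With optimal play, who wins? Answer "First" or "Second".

Positions where the player to move wins (W) vs loses (L):
i:   0  1  2  3  4  5  6  7  8  9 10 11 12 13 14 15 16 17 18 19 20 21 22 23 24 25 26 27 28 29 30
     L  L  L  L  W  W  W  W  W  W  W  L  L  L  L  W  W  W  W  W  W  W  L  L  L  L  W  W  W  W  W
Position 30 is W, so the first player wins.

First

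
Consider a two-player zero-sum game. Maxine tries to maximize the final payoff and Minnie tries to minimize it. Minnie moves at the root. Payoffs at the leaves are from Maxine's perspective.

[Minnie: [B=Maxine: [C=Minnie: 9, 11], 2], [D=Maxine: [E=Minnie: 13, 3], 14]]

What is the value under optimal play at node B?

9

C: min(9, 11) = 9
B: max(9, 2) = 9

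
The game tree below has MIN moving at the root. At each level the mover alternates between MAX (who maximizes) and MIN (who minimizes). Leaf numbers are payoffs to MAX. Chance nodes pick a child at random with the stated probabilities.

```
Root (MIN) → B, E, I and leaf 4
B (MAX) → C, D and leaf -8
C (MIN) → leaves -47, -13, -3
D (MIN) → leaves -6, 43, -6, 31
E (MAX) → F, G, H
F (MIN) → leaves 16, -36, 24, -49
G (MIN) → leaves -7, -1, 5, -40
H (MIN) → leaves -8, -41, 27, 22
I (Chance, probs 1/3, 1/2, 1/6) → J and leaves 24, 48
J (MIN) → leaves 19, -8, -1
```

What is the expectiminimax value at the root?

C (MIN): min(-47, -13, -3) = -47
D (MIN): min(-6, 43, -6, 31) = -6
B (MAX): max(-47, -6, -8) = -6
F (MIN): min(16, -36, 24, -49) = -49
G (MIN): min(-7, -1, 5, -40) = -40
H (MIN): min(-8, -41, 27, 22) = -41
E (MAX): max(-49, -40, -41) = -40
J (MIN): min(19, -8, -1) = -8
I (Chance): 1/3·-8 + 1/2·24 + 1/6·48 = 17.33
Root (MIN): min(-6, -40, 17.33, 4) = -40

-40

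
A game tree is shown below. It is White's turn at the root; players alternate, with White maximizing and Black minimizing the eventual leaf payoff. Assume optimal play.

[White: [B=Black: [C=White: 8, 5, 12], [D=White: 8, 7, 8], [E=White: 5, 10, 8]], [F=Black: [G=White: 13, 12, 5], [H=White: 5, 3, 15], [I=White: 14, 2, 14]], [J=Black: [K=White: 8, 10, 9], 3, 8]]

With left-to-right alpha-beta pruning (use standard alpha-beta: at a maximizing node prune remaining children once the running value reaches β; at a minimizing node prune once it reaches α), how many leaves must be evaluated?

18

C [α=-∞,β=+∞]: v=12
D [α=-∞,β=12]: v=8
E [α=-∞,β=8]: v=10 after child 2 ≥ β → β-cutoff, skip 1
B [α=-∞,β=+∞]: v=8
G [α=8,β=+∞]: v=13
H [α=8,β=13]: v=15
I [α=8,β=13]: v=14 after child 1 ≥ β → β-cutoff, skip 2
F [α=8,β=+∞]: v=13
K [α=13,β=+∞]: v=10
J [α=13,β=+∞]: v=10 after child 1 ≤ α → α-cutoff, skip 2
Root [α=-∞,β=+∞]: v=13
Leaves evaluated: 18 of 23.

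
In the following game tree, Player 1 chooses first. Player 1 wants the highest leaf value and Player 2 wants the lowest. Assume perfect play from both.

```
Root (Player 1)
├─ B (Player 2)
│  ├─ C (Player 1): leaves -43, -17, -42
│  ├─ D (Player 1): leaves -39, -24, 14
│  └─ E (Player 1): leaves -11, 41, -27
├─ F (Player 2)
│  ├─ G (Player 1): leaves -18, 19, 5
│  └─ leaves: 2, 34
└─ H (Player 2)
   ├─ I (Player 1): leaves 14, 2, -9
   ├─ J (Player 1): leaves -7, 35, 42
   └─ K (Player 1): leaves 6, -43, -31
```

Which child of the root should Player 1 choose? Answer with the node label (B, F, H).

C (Player 1): max(-43, -17, -42) = -17
D (Player 1): max(-39, -24, 14) = 14
E (Player 1): max(-11, 41, -27) = 41
B (Player 2): min(-17, 14, 41) = -17
G (Player 1): max(-18, 19, 5) = 19
F (Player 2): min(19, 2, 34) = 2
I (Player 1): max(14, 2, -9) = 14
J (Player 1): max(-7, 35, 42) = 42
K (Player 1): max(6, -43, -31) = 6
H (Player 2): min(14, 42, 6) = 6
Root (Player 1): max(-17, 2, 6) = 6
Player 1 picks the child with the highest value: H (value 6).

H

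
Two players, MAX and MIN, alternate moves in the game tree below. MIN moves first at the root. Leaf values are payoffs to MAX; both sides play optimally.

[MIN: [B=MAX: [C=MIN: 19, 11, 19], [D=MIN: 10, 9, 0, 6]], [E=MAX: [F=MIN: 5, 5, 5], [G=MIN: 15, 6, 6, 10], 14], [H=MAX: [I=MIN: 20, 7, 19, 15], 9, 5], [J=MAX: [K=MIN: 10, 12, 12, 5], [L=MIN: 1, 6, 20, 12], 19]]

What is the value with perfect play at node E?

14

F: min(5, 5, 5) = 5
G: min(15, 6, 6, 10) = 6
E: max(5, 6, 14) = 14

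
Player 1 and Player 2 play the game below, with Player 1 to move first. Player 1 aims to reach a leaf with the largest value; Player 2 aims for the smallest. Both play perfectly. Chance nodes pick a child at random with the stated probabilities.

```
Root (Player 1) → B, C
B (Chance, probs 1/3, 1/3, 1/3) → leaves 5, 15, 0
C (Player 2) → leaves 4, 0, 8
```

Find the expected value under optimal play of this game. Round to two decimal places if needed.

6.67

B (Chance): 1/3·5 + 1/3·15 + 1/3·0 = 6.67
C (Player 2): min(4, 0, 8) = 0
Root (Player 1): max(6.67, 0) = 6.67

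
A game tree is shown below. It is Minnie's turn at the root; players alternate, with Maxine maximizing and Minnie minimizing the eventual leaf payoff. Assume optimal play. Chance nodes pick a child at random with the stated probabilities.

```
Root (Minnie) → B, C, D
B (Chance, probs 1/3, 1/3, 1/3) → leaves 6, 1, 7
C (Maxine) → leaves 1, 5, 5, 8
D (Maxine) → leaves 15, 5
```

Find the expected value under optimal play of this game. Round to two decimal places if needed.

B (Chance): 1/3·6 + 1/3·1 + 1/3·7 = 4.67
C (Maxine): max(1, 5, 5, 8) = 8
D (Maxine): max(15, 5) = 15
Root (Minnie): min(4.67, 8, 15) = 4.67

4.67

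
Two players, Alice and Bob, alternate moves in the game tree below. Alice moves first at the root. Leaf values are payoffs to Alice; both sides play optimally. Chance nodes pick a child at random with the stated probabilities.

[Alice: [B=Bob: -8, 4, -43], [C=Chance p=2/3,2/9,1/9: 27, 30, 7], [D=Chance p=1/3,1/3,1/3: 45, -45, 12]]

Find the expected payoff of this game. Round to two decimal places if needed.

B (Bob): min(-8, 4, -43) = -43
C (Chance): 2/3·27 + 2/9·30 + 1/9·7 = 25.44
D (Chance): 1/3·45 + 1/3·-45 + 1/3·12 = 4
Root (Alice): max(-43, 25.44, 4) = 25.44

25.44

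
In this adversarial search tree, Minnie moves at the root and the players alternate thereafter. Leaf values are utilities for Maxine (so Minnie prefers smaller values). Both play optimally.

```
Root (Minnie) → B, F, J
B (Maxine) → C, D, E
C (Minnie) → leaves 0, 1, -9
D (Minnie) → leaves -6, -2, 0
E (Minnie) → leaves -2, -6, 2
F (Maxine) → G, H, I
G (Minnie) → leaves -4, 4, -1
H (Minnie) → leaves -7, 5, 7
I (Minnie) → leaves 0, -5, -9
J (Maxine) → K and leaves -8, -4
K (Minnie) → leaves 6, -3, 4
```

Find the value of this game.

C (Minnie): min(0, 1, -9) = -9
D (Minnie): min(-6, -2, 0) = -6
E (Minnie): min(-2, -6, 2) = -6
B (Maxine): max(-9, -6, -6) = -6
G (Minnie): min(-4, 4, -1) = -4
H (Minnie): min(-7, 5, 7) = -7
I (Minnie): min(0, -5, -9) = -9
F (Maxine): max(-4, -7, -9) = -4
K (Minnie): min(6, -3, 4) = -3
J (Maxine): max(-3, -8, -4) = -3
Root (Minnie): min(-6, -4, -3) = -6

-6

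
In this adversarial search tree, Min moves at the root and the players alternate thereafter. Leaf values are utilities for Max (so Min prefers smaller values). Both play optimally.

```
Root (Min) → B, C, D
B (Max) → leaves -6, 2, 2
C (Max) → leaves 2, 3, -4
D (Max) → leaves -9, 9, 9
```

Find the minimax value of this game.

B (Max): max(-6, 2, 2) = 2
C (Max): max(2, 3, -4) = 3
D (Max): max(-9, 9, 9) = 9
Root (Min): min(2, 3, 9) = 2

2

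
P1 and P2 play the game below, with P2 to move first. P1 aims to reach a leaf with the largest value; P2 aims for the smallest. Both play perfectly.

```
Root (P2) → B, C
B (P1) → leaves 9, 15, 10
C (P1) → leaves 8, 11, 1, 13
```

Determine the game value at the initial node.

B (P1): max(9, 15, 10) = 15
C (P1): max(8, 11, 1, 13) = 13
Root (P2): min(15, 13) = 13

13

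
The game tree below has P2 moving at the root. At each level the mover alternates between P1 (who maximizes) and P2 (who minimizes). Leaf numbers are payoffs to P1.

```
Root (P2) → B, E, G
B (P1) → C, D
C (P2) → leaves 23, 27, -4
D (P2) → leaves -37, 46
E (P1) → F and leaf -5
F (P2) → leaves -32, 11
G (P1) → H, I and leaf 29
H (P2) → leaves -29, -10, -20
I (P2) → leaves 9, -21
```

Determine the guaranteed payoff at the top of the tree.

C (P2): min(23, 27, -4) = -4
D (P2): min(-37, 46) = -37
B (P1): max(-4, -37) = -4
F (P2): min(-32, 11) = -32
E (P1): max(-32, -5) = -5
H (P2): min(-29, -10, -20) = -29
I (P2): min(9, -21) = -21
G (P1): max(-29, -21, 29) = 29
Root (P2): min(-4, -5, 29) = -5

-5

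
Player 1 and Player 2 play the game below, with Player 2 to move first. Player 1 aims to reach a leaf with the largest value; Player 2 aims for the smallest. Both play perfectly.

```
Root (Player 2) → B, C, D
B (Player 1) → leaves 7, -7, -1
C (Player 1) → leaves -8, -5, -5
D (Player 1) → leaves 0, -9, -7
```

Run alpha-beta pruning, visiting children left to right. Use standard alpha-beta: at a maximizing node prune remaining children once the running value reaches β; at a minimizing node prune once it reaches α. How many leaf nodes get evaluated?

B [α=-∞,β=+∞]: v=7
C [α=-∞,β=7]: v=-5
D [α=-∞,β=-5]: v=0 after child 1 ≥ β → β-cutoff, skip 2
Root [α=-∞,β=+∞]: v=-5
Leaves evaluated: 7 of 9.

7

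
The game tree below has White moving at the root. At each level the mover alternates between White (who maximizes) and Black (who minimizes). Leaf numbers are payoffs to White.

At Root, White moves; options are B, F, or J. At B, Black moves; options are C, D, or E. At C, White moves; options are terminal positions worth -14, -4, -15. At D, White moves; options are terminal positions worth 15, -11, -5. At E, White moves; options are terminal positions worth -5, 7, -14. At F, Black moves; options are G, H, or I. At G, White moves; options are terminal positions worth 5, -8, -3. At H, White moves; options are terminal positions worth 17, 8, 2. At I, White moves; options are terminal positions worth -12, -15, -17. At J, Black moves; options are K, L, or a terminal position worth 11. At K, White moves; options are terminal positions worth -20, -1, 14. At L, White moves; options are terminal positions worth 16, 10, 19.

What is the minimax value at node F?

G: max(5, -8, -3) = 5
H: max(17, 8, 2) = 17
I: max(-12, -15, -17) = -12
F: min(5, 17, -12) = -12

-12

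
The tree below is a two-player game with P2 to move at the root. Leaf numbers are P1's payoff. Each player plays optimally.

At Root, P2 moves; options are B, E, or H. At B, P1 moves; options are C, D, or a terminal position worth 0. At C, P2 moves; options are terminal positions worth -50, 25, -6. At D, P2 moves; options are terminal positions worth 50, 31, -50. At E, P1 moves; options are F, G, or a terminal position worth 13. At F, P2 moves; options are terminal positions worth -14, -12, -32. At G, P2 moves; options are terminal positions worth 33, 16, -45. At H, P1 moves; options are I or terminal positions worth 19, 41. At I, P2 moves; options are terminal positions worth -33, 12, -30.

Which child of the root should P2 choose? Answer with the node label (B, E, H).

B

C (P2): min(-50, 25, -6) = -50
D (P2): min(50, 31, -50) = -50
B (P1): max(-50, -50, 0) = 0
F (P2): min(-14, -12, -32) = -32
G (P2): min(33, 16, -45) = -45
E (P1): max(-32, -45, 13) = 13
I (P2): min(-33, 12, -30) = -33
H (P1): max(-33, 19, 41) = 41
Root (P2): min(0, 13, 41) = 0
P2 picks the child with the lowest value: B (value 0).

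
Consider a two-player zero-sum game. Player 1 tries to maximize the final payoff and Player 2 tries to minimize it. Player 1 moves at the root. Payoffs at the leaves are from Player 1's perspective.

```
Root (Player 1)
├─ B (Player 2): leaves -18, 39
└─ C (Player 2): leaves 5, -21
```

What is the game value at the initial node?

-18

B (Player 2): min(-18, 39) = -18
C (Player 2): min(5, -21) = -21
Root (Player 1): max(-18, -21) = -18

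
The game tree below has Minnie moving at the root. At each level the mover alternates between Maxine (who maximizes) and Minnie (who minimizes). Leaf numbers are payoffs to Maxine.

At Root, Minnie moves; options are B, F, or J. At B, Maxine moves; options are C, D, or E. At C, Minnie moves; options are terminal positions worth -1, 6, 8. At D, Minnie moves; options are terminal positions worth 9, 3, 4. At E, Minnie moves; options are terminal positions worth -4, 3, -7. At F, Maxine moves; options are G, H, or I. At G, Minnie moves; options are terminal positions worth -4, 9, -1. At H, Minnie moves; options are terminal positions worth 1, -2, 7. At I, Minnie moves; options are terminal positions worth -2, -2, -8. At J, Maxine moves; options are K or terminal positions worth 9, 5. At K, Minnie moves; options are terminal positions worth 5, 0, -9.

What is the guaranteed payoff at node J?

9

K: min(5, 0, -9) = -9
J: max(-9, 9, 5) = 9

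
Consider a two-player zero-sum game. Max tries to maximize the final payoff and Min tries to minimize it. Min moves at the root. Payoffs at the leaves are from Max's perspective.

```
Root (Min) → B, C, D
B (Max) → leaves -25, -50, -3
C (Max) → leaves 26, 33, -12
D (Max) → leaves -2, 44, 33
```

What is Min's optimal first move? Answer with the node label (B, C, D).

B (Max): max(-25, -50, -3) = -3
C (Max): max(26, 33, -12) = 33
D (Max): max(-2, 44, 33) = 44
Root (Min): min(-3, 33, 44) = -3
Min picks the child with the lowest value: B (value -3).

B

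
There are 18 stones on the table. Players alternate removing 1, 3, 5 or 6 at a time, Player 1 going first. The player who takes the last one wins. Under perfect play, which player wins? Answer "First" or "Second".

W/L table (W = player to move can force a win):
i:   0  1  2  3  4  5  6  7  8  9 10 11 12 13 14 15 16 17 18
     L  W  L  W  L  W  W  W  W  W  W  L  W  L  W  L  W  W  W
Position 18 is W, so the first player wins.

First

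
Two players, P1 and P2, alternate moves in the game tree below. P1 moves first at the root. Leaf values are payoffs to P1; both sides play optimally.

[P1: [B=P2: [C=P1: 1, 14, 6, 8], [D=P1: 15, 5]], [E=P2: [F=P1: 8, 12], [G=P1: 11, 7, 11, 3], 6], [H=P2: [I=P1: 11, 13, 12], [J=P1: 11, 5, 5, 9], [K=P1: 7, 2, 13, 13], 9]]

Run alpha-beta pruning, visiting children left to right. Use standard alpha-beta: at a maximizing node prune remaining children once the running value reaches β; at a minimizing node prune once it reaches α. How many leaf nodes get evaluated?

C [α=-∞,β=+∞]: v=14
D [α=-∞,β=14]: v=15 after child 1 ≥ β → β-cutoff, skip 1
B [α=-∞,β=+∞]: v=14
F [α=14,β=+∞]: v=12
E [α=14,β=+∞]: v=12 after child 1 ≤ α → α-cutoff, skip 2
I [α=14,β=+∞]: v=13
H [α=14,β=+∞]: v=13 after child 1 ≤ α → α-cutoff, skip 3
Root [α=-∞,β=+∞]: v=14
Leaves evaluated: 10 of 25.

10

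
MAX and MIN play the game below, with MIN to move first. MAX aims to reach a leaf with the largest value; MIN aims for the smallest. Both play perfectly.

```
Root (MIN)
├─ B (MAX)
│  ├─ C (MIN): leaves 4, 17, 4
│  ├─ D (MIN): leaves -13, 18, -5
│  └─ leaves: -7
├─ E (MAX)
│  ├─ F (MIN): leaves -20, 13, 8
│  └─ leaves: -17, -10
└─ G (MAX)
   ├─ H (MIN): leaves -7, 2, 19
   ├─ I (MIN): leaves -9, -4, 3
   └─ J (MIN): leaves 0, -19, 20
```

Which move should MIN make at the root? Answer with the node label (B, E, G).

C (MIN): min(4, 17, 4) = 4
D (MIN): min(-13, 18, -5) = -13
B (MAX): max(4, -13, -7) = 4
F (MIN): min(-20, 13, 8) = -20
E (MAX): max(-20, -17, -10) = -10
H (MIN): min(-7, 2, 19) = -7
I (MIN): min(-9, -4, 3) = -9
J (MIN): min(0, -19, 20) = -19
G (MAX): max(-7, -9, -19) = -7
Root (MIN): min(4, -10, -7) = -10
MIN picks the child with the lowest value: E (value -10).

E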